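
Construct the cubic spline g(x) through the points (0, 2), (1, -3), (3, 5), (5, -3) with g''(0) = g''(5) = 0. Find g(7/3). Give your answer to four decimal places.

2.1852

Write m_i for g''(x_i). With h_i = 1, 2, 2 and divided differences Δ_i = -5, 4, -4, the continuity of g' gives the tridiagonal system
  1·m_0 + 6·m_1 + 2·m_2 = 6(Δ_1 - Δ_0) = 54
  2·m_1 + 8·m_2 + 2·m_3 = 6(Δ_2 - Δ_1) = -48
Natural end conditions: m_0 = m_3 = 0.
Forward elimination and back-substitution give m_0 = 0, m_1 = 12, m_2 = -9, m_3 = 0.
On [1, 3], g(x) = -3 - 1·(x - 1) + 6·(x - 1)² - 7/4·(x - 1)³.
With (x - 1) = 4/3: g(7/3) = 59/27.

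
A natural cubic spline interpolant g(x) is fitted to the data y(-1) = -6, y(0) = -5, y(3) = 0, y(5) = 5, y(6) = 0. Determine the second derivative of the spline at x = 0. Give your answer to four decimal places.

Put M_i = g'' at the i-th knot. Here h = (1, 3, 2, 1) and Δ = (1, 5/3, 5/2, -5), so the interior equations h_(i-1)·M_(i-1) + 2(h_(i-1)+h_i)·M_i + h_i·M_(i+1) = 6(Δ_i − Δ_(i-1)) read
  1·M_0 + 8·M_1 + 3·M_2 = 6(Δ_1 - Δ_0) = 4
  3·M_1 + 10·M_2 + 2·M_3 = 6(Δ_2 - Δ_1) = 5
  2·M_2 + 6·M_3 + 1·M_4 = 6(Δ_3 - Δ_2) = -45
Natural end conditions: M_0 = M_4 = 0.
Forward elimination and back-substitution give M_0 = 0, M_1 = -68/197, M_2 = 444/197, M_3 = -3251/394, M_4 = 0.

-0.3452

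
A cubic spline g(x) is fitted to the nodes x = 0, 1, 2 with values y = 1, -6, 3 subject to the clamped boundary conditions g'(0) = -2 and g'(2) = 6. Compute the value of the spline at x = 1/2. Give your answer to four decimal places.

-2.8125

Put m_i = g'' at the i-th knot. Here h = (1, 1) and Δ = (-7, 9), so the interior equations h_(i-1)·m_(i-1) + 2(h_(i-1)+h_i)·m_i + h_i·m_(i+1) = 6(Δ_i − Δ_(i-1)) read
  1·m_0 + 4·m_1 + 1·m_2 = 6(Δ_1 - Δ_0) = 96
Clamped end conditions give two more equations: 2h_0·m_0 + h_0·m_1 = 6(Δ_0 - g'(0)) = -30 and h_1·m_1 + 2h_1·m_2 = 6(g'(2) - Δ_1) = -18.
Forward elimination and back-substitution give m_0 = -35, m_1 = 40, m_2 = -29.
On [0, 1], g(x) = 1 - 2·x - 35/2·x² + 25/2·x³.
With x = 1/2: g(1/2) = -45/16.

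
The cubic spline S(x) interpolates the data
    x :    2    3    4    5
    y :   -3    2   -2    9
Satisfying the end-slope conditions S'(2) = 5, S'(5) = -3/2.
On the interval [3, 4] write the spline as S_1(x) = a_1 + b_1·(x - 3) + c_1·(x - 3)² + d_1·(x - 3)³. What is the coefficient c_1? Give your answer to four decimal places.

-14.0667

Put σ_i = S'' at the i-th knot. Here h = (1, 1, 1) and Δ = (5, -4, 11), so the interior equations h_(i-1)·σ_(i-1) + 2(h_(i-1)+h_i)·σ_i + h_i·σ_(i+1) = 6(Δ_i − Δ_(i-1)) read
  1·σ_0 + 4·σ_1 + 1·σ_2 = 6(Δ_1 - Δ_0) = -54
  1·σ_1 + 4·σ_2 + 1·σ_3 = 6(Δ_2 - Δ_1) = 90
Clamped end conditions give two more equations: 2h_0·σ_0 + h_0·σ_1 = 6(Δ_0 - S'(2)) = 0 and h_2·σ_2 + 2h_2·σ_3 = 6(S'(5) - Δ_2) = -75.
Forward elimination and back-substitution give σ_0 = 211/15, σ_1 = -422/15, σ_2 = 667/15, σ_3 = -896/15.
On [3, 4], with S_1(x) = a_1 + b_1·(x - 3) + c_1·(x - 3)² + d_1·(x - 3)³: c_1 = σ_1/2 = -211/15, d_1 = (σ_2 - σ_1)/(6h_1) = 121/10, b_1 = Δ_1 - h_1(2σ_1 + σ_2)/6 = -61/30.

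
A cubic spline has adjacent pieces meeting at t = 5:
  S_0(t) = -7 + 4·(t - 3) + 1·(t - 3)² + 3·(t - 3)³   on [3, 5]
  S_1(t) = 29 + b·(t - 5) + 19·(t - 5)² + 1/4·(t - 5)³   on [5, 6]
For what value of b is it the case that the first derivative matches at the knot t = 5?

S_0'(t) = 4 + 2·(t - 3) + 9·(t - 3)², so S_0'(5) = 44. On the right, S_1'(5) = b, so b = 44.

44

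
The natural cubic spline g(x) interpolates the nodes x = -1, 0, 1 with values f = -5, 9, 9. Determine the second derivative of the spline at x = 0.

With σ_i denoting the second derivative at x_i, h_i = 1, 1, and Δ_i = (y_(i+1) − y_i)/h_i = 14, 0:
  1·σ_0 + 4·σ_1 + 1·σ_2 = 6(Δ_1 - Δ_0) = -84
Natural end conditions: σ_0 = σ_2 = 0.
Solving: σ_0 = 0, σ_1 = -21, σ_2 = 0.

-21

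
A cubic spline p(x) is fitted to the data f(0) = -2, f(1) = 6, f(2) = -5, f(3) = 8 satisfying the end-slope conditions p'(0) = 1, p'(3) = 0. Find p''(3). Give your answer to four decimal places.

-73.4667

Put σ_i = p'' at the i-th knot. Here h = (1, 1, 1) and Δ = (8, -11, 13), so the interior equations h_(i-1)·σ_(i-1) + 2(h_(i-1)+h_i)·σ_i + h_i·σ_(i+1) = 6(Δ_i − Δ_(i-1)) read
  1·σ_0 + 4·σ_1 + 1·σ_2 = 6(Δ_1 - Δ_0) = -114
  1·σ_1 + 4·σ_2 + 1·σ_3 = 6(Δ_2 - Δ_1) = 144
Clamped end conditions give two more equations: 2h_0·σ_0 + h_0·σ_1 = 6(Δ_0 - p'(0)) = 42 and h_2·σ_2 + 2h_2·σ_3 = 6(p'(3) - Δ_2) = -78.
Solving the tridiagonal system: σ_0 = 752/15, σ_1 = -874/15, σ_2 = 1034/15, σ_3 = -1102/15.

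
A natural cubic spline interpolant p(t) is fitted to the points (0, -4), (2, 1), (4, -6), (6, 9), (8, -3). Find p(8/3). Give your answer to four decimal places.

-2.0701

Let M_i = p''(x_i). Step sizes h_i = 2, 2, 2, 2; slopes of the chords Δ_i = (y_(i+1) - y_i)/h_i = 5/2, -7/2, 15/2, -6.
  2·M_0 + 8·M_1 + 2·M_2 = 6(Δ_1 - Δ_0) = -36
  2·M_1 + 8·M_2 + 2·M_3 = 6(Δ_2 - Δ_1) = 66
  2·M_2 + 8·M_3 + 2·M_4 = 6(Δ_3 - Δ_2) = -81
Natural end conditions: M_0 = M_4 = 0.
Solving the tridiagonal system: M_0 = 0, M_1 = -885/112, M_2 = 381/28, M_3 = -1515/112, M_4 = 0.
On [2, 4], p(t) = 1 - 155/56·(t - 2) - 885/224·(t - 2)² + 803/448·(t - 2)³.
With (t - 2) = 2/3: p(8/3) = -1565/756.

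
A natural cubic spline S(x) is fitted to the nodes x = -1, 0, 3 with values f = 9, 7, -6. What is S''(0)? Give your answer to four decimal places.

With M_i denoting the second derivative at x_i, h_i = 1, 3, and Δ_i = (y_(i+1) − y_i)/h_i = -2, -13/3:
  1·M_0 + 8·M_1 + 3·M_2 = 6(Δ_1 - Δ_0) = -14
Natural end conditions: M_0 = M_2 = 0.
Forward elimination and back-substitution give M_0 = 0, M_1 = -7/4, M_2 = 0.

-1.7500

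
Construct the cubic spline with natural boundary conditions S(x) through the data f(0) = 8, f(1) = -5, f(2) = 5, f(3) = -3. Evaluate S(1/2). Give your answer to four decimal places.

-1.2500

Write M_i for S''(x_i). With h_i = 1, 1, 1 and divided differences Δ_i = -13, 10, -8, the continuity of S' gives the tridiagonal system
  1·M_0 + 4·M_1 + 1·M_2 = 6(Δ_1 - Δ_0) = 138
  1·M_1 + 4·M_2 + 1·M_3 = 6(Δ_2 - Δ_1) = -108
Natural end conditions: M_0 = M_3 = 0.
Solving: M_0 = 0, M_1 = 44, M_2 = -38, M_3 = 0.
On [0, 1], S(x) = 8 - 61/3·x + 0·x² + 22/3·x³.
With x = 1/2: S(1/2) = -5/4.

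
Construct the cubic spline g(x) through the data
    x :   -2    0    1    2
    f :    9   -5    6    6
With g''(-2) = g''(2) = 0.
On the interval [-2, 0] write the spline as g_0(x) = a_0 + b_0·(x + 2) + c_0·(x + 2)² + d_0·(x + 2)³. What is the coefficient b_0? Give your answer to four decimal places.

Write σ_i for g''(x_i). With h_i = 2, 1, 1 and divided differences Δ_i = -7, 11, 0, the continuity of g' gives the tridiagonal system
  2·σ_0 + 6·σ_1 + 1·σ_2 = 6(Δ_1 - Δ_0) = 108
  1·σ_1 + 4·σ_2 + 1·σ_3 = 6(Δ_2 - Δ_1) = -66
Natural end conditions: σ_0 = σ_3 = 0.
Solving: σ_0 = 0, σ_1 = 498/23, σ_2 = -504/23, σ_3 = 0.
On [-2, 0], with g_0(x) = a_0 + b_0·(x + 2) + c_0·(x + 2)² + d_0·(x + 2)³: c_0 = σ_0/2 = 0, d_0 = (σ_1 - σ_0)/(6h_0) = 83/46, b_0 = Δ_0 - h_0(2σ_0 + σ_1)/6 = -327/23.

-14.2174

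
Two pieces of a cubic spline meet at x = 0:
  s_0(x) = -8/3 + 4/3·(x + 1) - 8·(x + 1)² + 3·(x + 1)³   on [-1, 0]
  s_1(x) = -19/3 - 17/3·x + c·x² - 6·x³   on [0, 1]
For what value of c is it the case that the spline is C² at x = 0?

1

s_0''(x) = -16 + 18·(x + 1), so s_0''(0) = 2. On the right, s_1''(0) = 2c, so c = 1.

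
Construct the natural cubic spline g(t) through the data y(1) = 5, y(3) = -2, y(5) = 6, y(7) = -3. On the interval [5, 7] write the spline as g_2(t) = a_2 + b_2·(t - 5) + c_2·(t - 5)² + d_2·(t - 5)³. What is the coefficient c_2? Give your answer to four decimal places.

-4.1500

Put m_i = g'' at the i-th knot. Here h = (2, 2, 2) and Δ = (-7/2, 4, -9/2), so the interior equations h_(i-1)·m_(i-1) + 2(h_(i-1)+h_i)·m_i + h_i·m_(i+1) = 6(Δ_i − Δ_(i-1)) read
  2·m_0 + 8·m_1 + 2·m_2 = 6(Δ_1 - Δ_0) = 45
  2·m_1 + 8·m_2 + 2·m_3 = 6(Δ_2 - Δ_1) = -51
Natural end conditions: m_0 = m_3 = 0.
Solving: m_0 = 0, m_1 = 77/10, m_2 = -83/10, m_3 = 0.
On [5, 7], with g_2(t) = a_2 + b_2·(t - 5) + c_2·(t - 5)² + d_2·(t - 5)³: c_2 = m_2/2 = -83/20, d_2 = (m_3 - m_2)/(6h_2) = 83/120, b_2 = Δ_2 - h_2(2m_2 + m_3)/6 = 31/30.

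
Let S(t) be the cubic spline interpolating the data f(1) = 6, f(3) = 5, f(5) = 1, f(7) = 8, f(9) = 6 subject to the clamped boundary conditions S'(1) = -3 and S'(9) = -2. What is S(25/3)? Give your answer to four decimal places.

7.4286

Write σ_i for S''(x_i). With h_i = 2, 2, 2, 2 and divided differences Δ_i = -1/2, -2, 7/2, -1, the continuity of S' gives the tridiagonal system
  2·σ_0 + 8·σ_1 + 2·σ_2 = 6(Δ_1 - Δ_0) = -9
  2·σ_1 + 8·σ_2 + 2·σ_3 = 6(Δ_2 - Δ_1) = 33
  2·σ_2 + 8·σ_3 + 2·σ_4 = 6(Δ_3 - Δ_2) = -27
Clamped end conditions give two more equations: 2h_0·σ_0 + h_0·σ_1 = 6(Δ_0 - S'(1)) = 15 and h_3·σ_3 + 2h_3·σ_4 = 6(S'(9) - Δ_3) = -6.
Hence σ_0 = 41/7, σ_1 = -59/14, σ_2 = 13/2, σ_3 = -37/7, σ_4 = 8/7.
On [7, 9], S(t) = 8 + 15/7·(t - 7) - 37/14·(t - 7)² + 15/28·(t - 7)³.
With (t - 7) = 4/3: S(25/3) = 52/7.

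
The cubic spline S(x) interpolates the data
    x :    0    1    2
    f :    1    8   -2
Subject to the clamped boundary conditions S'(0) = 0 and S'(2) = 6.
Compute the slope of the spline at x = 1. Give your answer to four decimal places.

-3.7500

Let σ_i = S''(x_i). Step sizes h_i = 1, 1; slopes of the chords Δ_i = (y_(i+1) - y_i)/h_i = 7, -10.
  1·σ_0 + 4·σ_1 + 1·σ_2 = 6(Δ_1 - Δ_0) = -102
Clamped end conditions give two more equations: 2h_0·σ_0 + h_0·σ_1 = 6(Δ_0 - S'(0)) = 42 and h_1·σ_1 + 2h_1·σ_2 = 6(S'(2) - Δ_1) = 96.
Solving: σ_0 = 99/2, σ_1 = -57, σ_2 = 153/2.
On [1, 2], S'(x) = b_1 + 2c_1·(x - 1) + 3d_1·(x - 1)² with b_1 = Δ_1 - h_1(2σ_1 + σ_2)/6 = -15/4, c_1 = σ_1/2 = -57/2, d_1 = (σ_2 - σ_1)/(6h_1) = 89/4. So S'(1) = -15/4.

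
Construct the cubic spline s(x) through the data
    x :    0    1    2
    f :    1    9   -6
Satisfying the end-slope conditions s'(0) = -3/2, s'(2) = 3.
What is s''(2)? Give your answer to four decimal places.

Write M_i for s''(x_i). With h_i = 1, 1 and divided differences Δ_i = 8, -15, the continuity of s' gives the tridiagonal system
  1·M_0 + 4·M_1 + 1·M_2 = 6(Δ_1 - Δ_0) = -138
Clamped end conditions give two more equations: 2h_0·M_0 + h_0·M_1 = 6(Δ_0 - s'(0)) = 57 and h_1·M_1 + 2h_1·M_2 = 6(s'(2) - Δ_1) = 108.
Forward elimination and back-substitution give M_0 = 261/4, M_1 = -147/2, M_2 = 363/4.

90.7500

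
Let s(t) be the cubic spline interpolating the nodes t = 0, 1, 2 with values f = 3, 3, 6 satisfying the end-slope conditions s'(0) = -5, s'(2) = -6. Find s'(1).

Put m_i = s'' at the i-th knot. Here h = (1, 1) and Δ = (0, 3), so the interior equations h_(i-1)·m_(i-1) + 2(h_(i-1)+h_i)·m_i + h_i·m_(i+1) = 6(Δ_i − Δ_(i-1)) read
  1·m_0 + 4·m_1 + 1·m_2 = 6(Δ_1 - Δ_0) = 18
Clamped end conditions give two more equations: 2h_0·m_0 + h_0·m_1 = 6(Δ_0 - s'(0)) = 30 and h_1·m_1 + 2h_1·m_2 = 6(s'(2) - Δ_1) = -54.
Hence m_0 = 10, m_1 = 10, m_2 = -32.
On [1, 2], s'(t) = b_1 + 2c_1·(t - 1) + 3d_1·(t - 1)² with b_1 = Δ_1 - h_1(2m_1 + m_2)/6 = 5, c_1 = m_1/2 = 5, d_1 = (m_2 - m_1)/(6h_1) = -7. So s'(1) = 5.

5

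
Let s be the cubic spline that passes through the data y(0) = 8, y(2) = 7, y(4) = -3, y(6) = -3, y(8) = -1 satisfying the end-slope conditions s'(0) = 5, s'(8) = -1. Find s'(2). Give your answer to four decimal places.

-4.6161

With σ_i denoting the second derivative at x_i, h_i = 2, 2, 2, 2, and Δ_i = (y_(i+1) − y_i)/h_i = -1/2, -5, 0, 1:
  2·σ_0 + 8·σ_1 + 2·σ_2 = 6(Δ_1 - Δ_0) = -27
  2·σ_1 + 8·σ_2 + 2·σ_3 = 6(Δ_2 - Δ_1) = 30
  2·σ_2 + 8·σ_3 + 2·σ_4 = 6(Δ_3 - Δ_2) = 6
Clamped end conditions give two more equations: 2h_0·σ_0 + h_0·σ_1 = 6(Δ_0 - s'(0)) = -33 and h_3·σ_3 + 2h_3·σ_4 = 6(s'(8) - Δ_3) = -12.
Solving the tridiagonal system: σ_0 = -771/112, σ_1 = -153/56, σ_2 = 69/16, σ_3 = 27/56, σ_4 = -363/112.
On [2, 4], s'(t) = b_1 + 2c_1·(t - 2) + 3d_1·(t - 2)² with b_1 = Δ_1 - h_1(2σ_1 + σ_2)/6 = -517/112, c_1 = σ_1/2 = -153/112, d_1 = (σ_2 - σ_1)/(6h_1) = 263/448. So s'(2) = -517/112.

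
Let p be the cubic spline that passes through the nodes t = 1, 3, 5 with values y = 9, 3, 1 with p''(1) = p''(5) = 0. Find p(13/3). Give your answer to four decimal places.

With m_i denoting the second derivative at x_i, h_i = 2, 2, and Δ_i = (y_(i+1) − y_i)/h_i = -3, -1:
  2·m_0 + 8·m_1 + 2·m_2 = 6(Δ_1 - Δ_0) = 12
Natural end conditions: m_0 = m_2 = 0.
Forward elimination and back-substitution give m_0 = 0, m_1 = 3/2, m_2 = 0.
On [3, 5], p(t) = 3 - 2·(t - 3) + 3/4·(t - 3)² - 1/8·(t - 3)³.
With (t - 3) = 4/3: p(13/3) = 37/27.

1.3704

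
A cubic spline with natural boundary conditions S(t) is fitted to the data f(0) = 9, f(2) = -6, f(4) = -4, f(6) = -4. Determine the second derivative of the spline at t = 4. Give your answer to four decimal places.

Put σ_i = S'' at the i-th knot. Here h = (2, 2, 2) and Δ = (-15/2, 1, 0), so the interior equations h_(i-1)·σ_(i-1) + 2(h_(i-1)+h_i)·σ_i + h_i·σ_(i+1) = 6(Δ_i − Δ_(i-1)) read
  2·σ_0 + 8·σ_1 + 2·σ_2 = 6(Δ_1 - Δ_0) = 51
  2·σ_1 + 8·σ_2 + 2·σ_3 = 6(Δ_2 - Δ_1) = -6
Natural end conditions: σ_0 = σ_3 = 0.
Forward elimination and back-substitution give σ_0 = 0, σ_1 = 7, σ_2 = -5/2, σ_3 = 0.

-2.5000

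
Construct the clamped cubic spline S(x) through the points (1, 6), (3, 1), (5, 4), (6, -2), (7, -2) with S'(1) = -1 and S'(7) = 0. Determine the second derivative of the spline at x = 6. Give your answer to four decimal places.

13.8095

With M_i denoting the second derivative at x_i, h_i = 2, 2, 1, 1, and Δ_i = (y_(i+1) − y_i)/h_i = -5/2, 3/2, -6, 0:
  2·M_0 + 8·M_1 + 2·M_2 = 6(Δ_1 - Δ_0) = 24
  2·M_1 + 6·M_2 + 1·M_3 = 6(Δ_2 - Δ_1) = -45
  1·M_2 + 4·M_3 + 1·M_4 = 6(Δ_3 - Δ_2) = 36
Clamped end conditions give two more equations: 2h_0·M_0 + h_0·M_1 = 6(Δ_0 - S'(1)) = -9 and h_3·M_3 + 2h_3·M_4 = 6(S'(7) - Δ_3) = 0.
Forward elimination and back-substitution give M_0 = -127/21, M_1 = 319/42, M_2 = -37/3, M_3 = 290/21, M_4 = -145/21.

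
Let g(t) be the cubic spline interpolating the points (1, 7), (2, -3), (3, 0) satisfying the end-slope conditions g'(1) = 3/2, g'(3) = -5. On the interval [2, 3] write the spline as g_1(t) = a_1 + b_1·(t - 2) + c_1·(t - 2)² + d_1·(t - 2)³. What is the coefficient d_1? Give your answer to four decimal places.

-15.3750

Write σ_i for g''(x_i). With h_i = 1, 1 and divided differences Δ_i = -10, 3, the continuity of g' gives the tridiagonal system
  1·σ_0 + 4·σ_1 + 1·σ_2 = 6(Δ_1 - Δ_0) = 78
Clamped end conditions give two more equations: 2h_0·σ_0 + h_0·σ_1 = 6(Δ_0 - g'(1)) = -69 and h_1·σ_1 + 2h_1·σ_2 = 6(g'(3) - Δ_1) = -48.
Forward elimination and back-substitution give σ_0 = -229/4, σ_1 = 91/2, σ_2 = -187/4.
On [2, 3], with g_1(t) = a_1 + b_1·(t - 2) + c_1·(t - 2)² + d_1·(t - 2)³: c_1 = σ_1/2 = 91/4, d_1 = (σ_2 - σ_1)/(6h_1) = -123/8, b_1 = Δ_1 - h_1(2σ_1 + σ_2)/6 = -35/8.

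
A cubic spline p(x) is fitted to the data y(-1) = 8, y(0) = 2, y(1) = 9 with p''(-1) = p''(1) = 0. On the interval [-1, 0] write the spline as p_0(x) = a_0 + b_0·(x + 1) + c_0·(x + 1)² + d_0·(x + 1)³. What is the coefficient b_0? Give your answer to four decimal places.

-9.2500

Let M_i = p''(x_i). Step sizes h_i = 1, 1; slopes of the chords Δ_i = (y_(i+1) - y_i)/h_i = -6, 7.
  1·M_0 + 4·M_1 + 1·M_2 = 6(Δ_1 - Δ_0) = 78
Natural end conditions: M_0 = M_2 = 0.
Hence M_0 = 0, M_1 = 39/2, M_2 = 0.
On [-1, 0], with p_0(x) = a_0 + b_0·(x + 1) + c_0·(x + 1)² + d_0·(x + 1)³: c_0 = M_0/2 = 0, d_0 = (M_1 - M_0)/(6h_0) = 13/4, b_0 = Δ_0 - h_0(2M_0 + M_1)/6 = -37/4.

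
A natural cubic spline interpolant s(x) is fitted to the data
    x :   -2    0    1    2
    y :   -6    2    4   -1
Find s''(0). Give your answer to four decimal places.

-0.2609

Let m_i = s''(x_i). Step sizes h_i = 2, 1, 1; slopes of the chords Δ_i = (y_(i+1) - y_i)/h_i = 4, 2, -5.
  2·m_0 + 6·m_1 + 1·m_2 = 6(Δ_1 - Δ_0) = -12
  1·m_1 + 4·m_2 + 1·m_3 = 6(Δ_2 - Δ_1) = -42
Natural end conditions: m_0 = m_3 = 0.
Hence m_0 = 0, m_1 = -6/23, m_2 = -240/23, m_3 = 0.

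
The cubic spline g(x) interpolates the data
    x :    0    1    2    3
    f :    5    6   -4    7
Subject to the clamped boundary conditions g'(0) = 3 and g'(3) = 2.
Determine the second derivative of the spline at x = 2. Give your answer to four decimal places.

52.9333

Put σ_i = g'' at the i-th knot. Here h = (1, 1, 1) and Δ = (1, -10, 11), so the interior equations h_(i-1)·σ_(i-1) + 2(h_(i-1)+h_i)·σ_i + h_i·σ_(i+1) = 6(Δ_i − Δ_(i-1)) read
  1·σ_0 + 4·σ_1 + 1·σ_2 = 6(Δ_1 - Δ_0) = -66
  1·σ_1 + 4·σ_2 + 1·σ_3 = 6(Δ_2 - Δ_1) = 126
Clamped end conditions give two more equations: 2h_0·σ_0 + h_0·σ_1 = 6(Δ_0 - g'(0)) = -12 and h_2·σ_2 + 2h_2·σ_3 = 6(g'(3) - Δ_2) = -54.
Forward elimination and back-substitution give σ_0 = 152/15, σ_1 = -484/15, σ_2 = 794/15, σ_3 = -802/15.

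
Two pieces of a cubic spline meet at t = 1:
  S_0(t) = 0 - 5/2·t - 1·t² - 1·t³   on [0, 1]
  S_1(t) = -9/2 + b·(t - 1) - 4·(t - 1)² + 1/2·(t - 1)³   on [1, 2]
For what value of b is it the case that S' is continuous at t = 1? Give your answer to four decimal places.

-7.5000

S_0'(t) = -5/2 - 2·t - 3·t², so S_0'(1) = -15/2. On the right, S_1'(1) = b, so b = -15/2.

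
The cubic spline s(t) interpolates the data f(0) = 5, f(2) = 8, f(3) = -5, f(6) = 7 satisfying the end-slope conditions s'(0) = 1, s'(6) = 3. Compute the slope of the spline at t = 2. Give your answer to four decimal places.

-9.0476

Write M_i for s''(x_i). With h_i = 2, 1, 3 and divided differences Δ_i = 3/2, -13, 4, the continuity of s' gives the tridiagonal system
  2·M_0 + 6·M_1 + 1·M_2 = 6(Δ_1 - Δ_0) = -87
  1·M_1 + 8·M_2 + 3·M_3 = 6(Δ_2 - Δ_1) = 102
Clamped end conditions give two more equations: 2h_0·M_0 + h_0·M_1 = 6(Δ_0 - s'(0)) = 3 and h_2·M_2 + 2h_2·M_3 = 6(s'(6) - Δ_2) = -6.
Solving the tridiagonal system: M_0 = 485/42, M_1 = -907/42, M_2 = 409/21, M_3 = -451/42.
On [2, 3], s'(t) = b_1 + 2c_1·(t - 2) + 3d_1·(t - 2)² with b_1 = Δ_1 - h_1(2M_1 + M_2)/6 = -190/21, c_1 = M_1/2 = -907/84, d_1 = (M_2 - M_1)/(6h_1) = 575/84. So s'(2) = -190/21.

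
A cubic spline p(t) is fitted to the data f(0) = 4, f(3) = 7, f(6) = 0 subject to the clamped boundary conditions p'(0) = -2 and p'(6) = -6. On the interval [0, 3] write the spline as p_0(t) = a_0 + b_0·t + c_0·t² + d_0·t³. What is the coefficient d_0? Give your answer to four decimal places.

Put M_i = p'' at the i-th knot. Here h = (3, 3) and Δ = (1, -7/3), so the interior equations h_(i-1)·M_(i-1) + 2(h_(i-1)+h_i)·M_i + h_i·M_(i+1) = 6(Δ_i − Δ_(i-1)) read
  3·M_0 + 12·M_1 + 3·M_2 = 6(Δ_1 - Δ_0) = -20
Clamped end conditions give two more equations: 2h_0·M_0 + h_0·M_1 = 6(Δ_0 - p'(0)) = 18 and h_1·M_1 + 2h_1·M_2 = 6(p'(6) - Δ_1) = -22.
Forward elimination and back-substitution give M_0 = 4, M_1 = -2, M_2 = -8/3.
On [0, 3], with p_0(t) = a_0 + b_0·t + c_0·t² + d_0·t³: c_0 = M_0/2 = 2, d_0 = (M_1 - M_0)/(6h_0) = -1/3, b_0 = Δ_0 - h_0(2M_0 + M_1)/6 = -2.

-0.3333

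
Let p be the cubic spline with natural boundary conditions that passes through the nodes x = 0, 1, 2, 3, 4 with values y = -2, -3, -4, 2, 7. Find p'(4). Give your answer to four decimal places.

4.2321

Write M_i for p''(x_i). With h_i = 1, 1, 1, 1 and divided differences Δ_i = -1, -1, 6, 5, the continuity of p' gives the tridiagonal system
  1·M_0 + 4·M_1 + 1·M_2 = 6(Δ_1 - Δ_0) = 0
  1·M_1 + 4·M_2 + 1·M_3 = 6(Δ_2 - Δ_1) = 42
  1·M_2 + 4·M_3 + 1·M_4 = 6(Δ_3 - Δ_2) = -6
Natural end conditions: M_0 = M_4 = 0.
Solving: M_0 = 0, M_1 = -87/28, M_2 = 87/7, M_3 = -129/28, M_4 = 0.
On [3, 4], p'(x) = b_3 + 2c_3·(x - 3) + 3d_3·(x - 3)² with b_3 = Δ_3 - h_3(2M_3 + M_4)/6 = 183/28, c_3 = M_3/2 = -129/56, d_3 = (M_4 - M_3)/(6h_3) = 43/56. So p'(4) = 237/56.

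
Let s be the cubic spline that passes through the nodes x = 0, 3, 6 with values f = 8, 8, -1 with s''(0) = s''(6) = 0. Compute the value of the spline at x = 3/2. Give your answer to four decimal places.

8.8438

Let σ_i = s''(x_i). Step sizes h_i = 3, 3; slopes of the chords Δ_i = (y_(i+1) - y_i)/h_i = 0, -3.
  3·σ_0 + 12·σ_1 + 3·σ_2 = 6(Δ_1 - Δ_0) = -18
Natural end conditions: σ_0 = σ_2 = 0.
Hence σ_0 = 0, σ_1 = -3/2, σ_2 = 0.
On [0, 3], s(x) = 8 + 3/4·x + 0·x² - 1/12·x³.
With x = 3/2: s(3/2) = 283/32.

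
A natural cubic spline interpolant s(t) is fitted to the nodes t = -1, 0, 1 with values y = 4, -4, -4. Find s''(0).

Write M_i for s''(x_i). With h_i = 1, 1 and divided differences Δ_i = -8, 0, the continuity of s' gives the tridiagonal system
  1·M_0 + 4·M_1 + 1·M_2 = 6(Δ_1 - Δ_0) = 48
Natural end conditions: M_0 = M_2 = 0.
Forward elimination and back-substitution give M_0 = 0, M_1 = 12, M_2 = 0.

12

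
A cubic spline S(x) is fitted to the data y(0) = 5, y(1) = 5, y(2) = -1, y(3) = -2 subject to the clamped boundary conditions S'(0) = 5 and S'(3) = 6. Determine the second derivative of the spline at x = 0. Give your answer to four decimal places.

-11.3333

Put M_i = S'' at the i-th knot. Here h = (1, 1, 1) and Δ = (0, -6, -1), so the interior equations h_(i-1)·M_(i-1) + 2(h_(i-1)+h_i)·M_i + h_i·M_(i+1) = 6(Δ_i − Δ_(i-1)) read
  1·M_0 + 4·M_1 + 1·M_2 = 6(Δ_1 - Δ_0) = -36
  1·M_1 + 4·M_2 + 1·M_3 = 6(Δ_2 - Δ_1) = 30
Clamped end conditions give two more equations: 2h_0·M_0 + h_0·M_1 = 6(Δ_0 - S'(0)) = -30 and h_2·M_2 + 2h_2·M_3 = 6(S'(3) - Δ_2) = 42.
Solving: M_0 = -34/3, M_1 = -22/3, M_2 = 14/3, M_3 = 56/3.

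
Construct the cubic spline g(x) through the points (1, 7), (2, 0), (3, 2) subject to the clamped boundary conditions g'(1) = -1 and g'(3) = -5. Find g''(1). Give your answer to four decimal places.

-33.5000

Write m_i for g''(x_i). With h_i = 1, 1 and divided differences Δ_i = -7, 2, the continuity of g' gives the tridiagonal system
  1·m_0 + 4·m_1 + 1·m_2 = 6(Δ_1 - Δ_0) = 54
Clamped end conditions give two more equations: 2h_0·m_0 + h_0·m_1 = 6(Δ_0 - g'(1)) = -36 and h_1·m_1 + 2h_1·m_2 = 6(g'(3) - Δ_1) = -42.
Solving the tridiagonal system: m_0 = -67/2, m_1 = 31, m_2 = -73/2.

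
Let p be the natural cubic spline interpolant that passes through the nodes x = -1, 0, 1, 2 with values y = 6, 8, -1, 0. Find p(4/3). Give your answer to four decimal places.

Let M_i = p''(x_i). Step sizes h_i = 1, 1, 1; slopes of the chords Δ_i = (y_(i+1) - y_i)/h_i = 2, -9, 1.
  1·M_0 + 4·M_1 + 1·M_2 = 6(Δ_1 - Δ_0) = -66
  1·M_1 + 4·M_2 + 1·M_3 = 6(Δ_2 - Δ_1) = 60
Natural end conditions: M_0 = M_3 = 0.
Solving the tridiagonal system: M_0 = 0, M_1 = -108/5, M_2 = 102/5, M_3 = 0.
On [1, 2], p(x) = -1 - 29/5·(x - 1) + 51/5·(x - 1)² - 17/5·(x - 1)³.
With (x - 1) = 1/3: p(4/3) = -52/27.

-1.9259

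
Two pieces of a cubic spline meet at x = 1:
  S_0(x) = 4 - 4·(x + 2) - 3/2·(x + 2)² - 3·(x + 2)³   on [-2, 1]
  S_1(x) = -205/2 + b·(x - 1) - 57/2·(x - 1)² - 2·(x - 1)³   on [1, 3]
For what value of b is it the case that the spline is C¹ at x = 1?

S_0'(x) = -4 - 3·(x + 2) - 9·(x + 2)², so S_0'(1) = -94. On the right, S_1'(1) = b, so b = -94.

-94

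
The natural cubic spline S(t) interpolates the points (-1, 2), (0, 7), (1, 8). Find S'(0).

Let σ_i = S''(x_i). Step sizes h_i = 1, 1; slopes of the chords Δ_i = (y_(i+1) - y_i)/h_i = 5, 1.
  1·σ_0 + 4·σ_1 + 1·σ_2 = 6(Δ_1 - Δ_0) = -24
Natural end conditions: σ_0 = σ_2 = 0.
Solving: σ_0 = 0, σ_1 = -6, σ_2 = 0.
On [0, 1], S'(t) = b_1 + 2c_1·t + 3d_1·t² with b_1 = Δ_1 - h_1(2σ_1 + σ_2)/6 = 3, c_1 = σ_1/2 = -3, d_1 = (σ_2 - σ_1)/(6h_1) = 1. So S'(0) = 3.

3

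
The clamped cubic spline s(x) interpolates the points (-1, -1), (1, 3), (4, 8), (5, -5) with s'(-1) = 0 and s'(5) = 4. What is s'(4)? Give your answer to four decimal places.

-16.2564

Put M_i = s'' at the i-th knot. Here h = (2, 3, 1) and Δ = (2, 5/3, -13), so the interior equations h_(i-1)·M_(i-1) + 2(h_(i-1)+h_i)·M_i + h_i·M_(i+1) = 6(Δ_i − Δ_(i-1)) read
  2·M_0 + 10·M_1 + 3·M_2 = 6(Δ_1 - Δ_0) = -2
  3·M_1 + 8·M_2 + 1·M_3 = 6(Δ_2 - Δ_1) = -88
Clamped end conditions give two more equations: 2h_0·M_0 + h_0·M_1 = 6(Δ_0 - s'(-1)) = 12 and h_2·M_2 + 2h_2·M_3 = 6(s'(5) - Δ_2) = 102.
Hence M_0 = -2/39, M_1 = 238/39, M_2 = -818/39, M_3 = 2398/39.
On [4, 5], s'(x) = b_2 + 2c_2·(x - 4) + 3d_2·(x - 4)² with b_2 = Δ_2 - h_2(2M_2 + M_3)/6 = -634/39, c_2 = M_2/2 = -409/39, d_2 = (M_3 - M_2)/(6h_2) = 536/39. So s'(4) = -634/39.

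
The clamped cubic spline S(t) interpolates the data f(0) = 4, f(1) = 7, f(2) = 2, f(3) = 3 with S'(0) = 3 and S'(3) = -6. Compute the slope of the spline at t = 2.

Put M_i = S'' at the i-th knot. Here h = (1, 1, 1) and Δ = (3, -5, 1), so the interior equations h_(i-1)·M_(i-1) + 2(h_(i-1)+h_i)·M_i + h_i·M_(i+1) = 6(Δ_i − Δ_(i-1)) read
  1·M_0 + 4·M_1 + 1·M_2 = 6(Δ_1 - Δ_0) = -48
  1·M_1 + 4·M_2 + 1·M_3 = 6(Δ_2 - Δ_1) = 36
Clamped end conditions give two more equations: 2h_0·M_0 + h_0·M_1 = 6(Δ_0 - S'(0)) = 0 and h_2·M_2 + 2h_2·M_3 = 6(S'(3) - Δ_2) = -42.
Forward elimination and back-substitution give M_0 = 10, M_1 = -20, M_2 = 22, M_3 = -32.
On [2, 3], S'(t) = b_2 + 2c_2·(t - 2) + 3d_2·(t - 2)² with b_2 = Δ_2 - h_2(2M_2 + M_3)/6 = -1, c_2 = M_2/2 = 11, d_2 = (M_3 - M_2)/(6h_2) = -9. So S'(2) = -1.

-1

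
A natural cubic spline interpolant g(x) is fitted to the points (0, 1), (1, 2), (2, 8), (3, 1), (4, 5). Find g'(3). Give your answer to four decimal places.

Put σ_i = g'' at the i-th knot. Here h = (1, 1, 1, 1) and Δ = (1, 6, -7, 4), so the interior equations h_(i-1)·σ_(i-1) + 2(h_(i-1)+h_i)·σ_i + h_i·σ_(i+1) = 6(Δ_i − Δ_(i-1)) read
  1·σ_0 + 4·σ_1 + 1·σ_2 = 6(Δ_1 - Δ_0) = 30
  1·σ_1 + 4·σ_2 + 1·σ_3 = 6(Δ_2 - Δ_1) = -78
  1·σ_2 + 4·σ_3 + 1·σ_4 = 6(Δ_3 - Δ_2) = 66
Natural end conditions: σ_0 = σ_4 = 0.
Solving the tridiagonal system: σ_0 = 0, σ_1 = 207/14, σ_2 = -204/7, σ_3 = 333/14, σ_4 = 0.
On [3, 4], g'(x) = b_3 + 2c_3·(x - 3) + 3d_3·(x - 3)² with b_3 = Δ_3 - h_3(2σ_3 + σ_4)/6 = -55/14, c_3 = σ_3/2 = 333/28, d_3 = (σ_4 - σ_3)/(6h_3) = -111/28. So g'(3) = -55/14.

-3.9286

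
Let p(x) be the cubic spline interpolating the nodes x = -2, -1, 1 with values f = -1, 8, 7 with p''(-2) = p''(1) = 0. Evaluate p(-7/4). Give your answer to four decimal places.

1.6211

Write σ_i for p''(x_i). With h_i = 1, 2 and divided differences Δ_i = 9, -1/2, the continuity of p' gives the tridiagonal system
  1·σ_0 + 6·σ_1 + 2·σ_2 = 6(Δ_1 - Δ_0) = -57
Natural end conditions: σ_0 = σ_2 = 0.
Solving: σ_0 = 0, σ_1 = -19/2, σ_2 = 0.
On [-2, -1], p(x) = -1 + 127/12·(x + 2) + 0·(x + 2)² - 19/12·(x + 2)³.
With (x + 2) = 1/4: p(-7/4) = 415/256.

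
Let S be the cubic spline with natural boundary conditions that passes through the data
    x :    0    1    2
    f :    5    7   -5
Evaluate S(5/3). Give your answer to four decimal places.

0.0370

With M_i denoting the second derivative at x_i, h_i = 1, 1, and Δ_i = (y_(i+1) − y_i)/h_i = 2, -12:
  1·M_0 + 4·M_1 + 1·M_2 = 6(Δ_1 - Δ_0) = -84
Natural end conditions: M_0 = M_2 = 0.
Solving the tridiagonal system: M_0 = 0, M_1 = -21, M_2 = 0.
On [1, 2], S(x) = 7 - 5·(x - 1) - 21/2·(x - 1)² + 7/2·(x - 1)³.
With (x - 1) = 2/3: S(5/3) = 1/27.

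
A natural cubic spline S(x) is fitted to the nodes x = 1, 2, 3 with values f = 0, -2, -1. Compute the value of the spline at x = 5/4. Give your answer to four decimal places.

With M_i denoting the second derivative at x_i, h_i = 1, 1, and Δ_i = (y_(i+1) − y_i)/h_i = -2, 1:
  1·M_0 + 4·M_1 + 1·M_2 = 6(Δ_1 - Δ_0) = 18
Natural end conditions: M_0 = M_2 = 0.
Forward elimination and back-substitution give M_0 = 0, M_1 = 9/2, M_2 = 0.
On [1, 2], S(x) = 0 - 11/4·(x - 1) + 0·(x - 1)² + 3/4·(x - 1)³.
With (x - 1) = 1/4: S(5/4) = -173/256.

-0.6758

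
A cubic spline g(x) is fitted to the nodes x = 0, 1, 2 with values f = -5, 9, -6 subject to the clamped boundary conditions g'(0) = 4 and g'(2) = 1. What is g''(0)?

72

Write M_i for g''(x_i). With h_i = 1, 1 and divided differences Δ_i = 14, -15, the continuity of g' gives the tridiagonal system
  1·M_0 + 4·M_1 + 1·M_2 = 6(Δ_1 - Δ_0) = -174
Clamped end conditions give two more equations: 2h_0·M_0 + h_0·M_1 = 6(Δ_0 - g'(0)) = 60 and h_1·M_1 + 2h_1·M_2 = 6(g'(2) - Δ_1) = 96.
Solving: M_0 = 72, M_1 = -84, M_2 = 90.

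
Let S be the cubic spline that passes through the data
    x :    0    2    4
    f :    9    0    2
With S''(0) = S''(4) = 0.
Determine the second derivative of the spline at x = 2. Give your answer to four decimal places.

Let M_i = S''(x_i). Step sizes h_i = 2, 2; slopes of the chords Δ_i = (y_(i+1) - y_i)/h_i = -9/2, 1.
  2·M_0 + 8·M_1 + 2·M_2 = 6(Δ_1 - Δ_0) = 33
Natural end conditions: M_0 = M_2 = 0.
Solving the tridiagonal system: M_0 = 0, M_1 = 33/8, M_2 = 0.

4.1250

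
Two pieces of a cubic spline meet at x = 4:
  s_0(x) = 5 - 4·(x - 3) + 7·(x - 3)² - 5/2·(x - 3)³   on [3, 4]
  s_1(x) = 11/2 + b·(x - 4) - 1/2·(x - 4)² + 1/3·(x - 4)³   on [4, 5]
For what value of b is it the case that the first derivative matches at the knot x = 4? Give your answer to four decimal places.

s_0'(x) = -4 + 14·(x - 3) - 15/2·(x - 3)², so s_0'(4) = 5/2. On the right, s_1'(4) = b, so b = 5/2.

2.5000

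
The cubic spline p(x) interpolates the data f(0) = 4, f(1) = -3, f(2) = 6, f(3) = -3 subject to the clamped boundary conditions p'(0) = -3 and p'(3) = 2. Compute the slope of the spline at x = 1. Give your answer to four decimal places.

2.5333

Let M_i = p''(x_i). Step sizes h_i = 1, 1, 1; slopes of the chords Δ_i = (y_(i+1) - y_i)/h_i = -7, 9, -9.
  1·M_0 + 4·M_1 + 1·M_2 = 6(Δ_1 - Δ_0) = 96
  1·M_1 + 4·M_2 + 1·M_3 = 6(Δ_2 - Δ_1) = -108
Clamped end conditions give two more equations: 2h_0·M_0 + h_0·M_1 = 6(Δ_0 - p'(0)) = -24 and h_2·M_2 + 2h_2·M_3 = 6(p'(3) - Δ_2) = 66.
Hence M_0 = -526/15, M_1 = 692/15, M_2 = -802/15, M_3 = 896/15.
On [1, 2], p'(x) = b_1 + 2c_1·(x - 1) + 3d_1·(x - 1)² with b_1 = Δ_1 - h_1(2M_1 + M_2)/6 = 38/15, c_1 = M_1/2 = 346/15, d_1 = (M_2 - M_1)/(6h_1) = -83/5. So p'(1) = 38/15.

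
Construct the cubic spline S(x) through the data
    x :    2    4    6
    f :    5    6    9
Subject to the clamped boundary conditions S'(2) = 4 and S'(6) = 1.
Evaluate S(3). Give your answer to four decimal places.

6.4375

Write σ_i for S''(x_i). With h_i = 2, 2 and divided differences Δ_i = 1/2, 3/2, the continuity of S' gives the tridiagonal system
  2·σ_0 + 8·σ_1 + 2·σ_2 = 6(Δ_1 - Δ_0) = 6
Clamped end conditions give two more equations: 2h_0·σ_0 + h_0·σ_1 = 6(Δ_0 - S'(2)) = -21 and h_1·σ_1 + 2h_1·σ_2 = 6(S'(6) - Δ_1) = -3.
Solving: σ_0 = -27/4, σ_1 = 3, σ_2 = -9/4.
On [2, 4], S(x) = 5 + 4·(x - 2) - 27/8·(x - 2)² + 13/16·(x - 2)³.
With (x - 2) = 1: S(3) = 103/16.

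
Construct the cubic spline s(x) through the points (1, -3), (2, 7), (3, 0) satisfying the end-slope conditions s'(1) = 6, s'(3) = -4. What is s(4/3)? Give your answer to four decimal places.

0.3519

Write σ_i for s''(x_i). With h_i = 1, 1 and divided differences Δ_i = 10, -7, the continuity of s' gives the tridiagonal system
  1·σ_0 + 4·σ_1 + 1·σ_2 = 6(Δ_1 - Δ_0) = -102
Clamped end conditions give two more equations: 2h_0·σ_0 + h_0·σ_1 = 6(Δ_0 - s'(1)) = 24 and h_1·σ_1 + 2h_1·σ_2 = 6(s'(3) - Δ_1) = 18.
Hence σ_0 = 65/2, σ_1 = -41, σ_2 = 59/2.
On [1, 2], s(x) = -3 + 6·(x - 1) + 65/4·(x - 1)² - 49/4·(x - 1)³.
With (x - 1) = 1/3: s(4/3) = 19/54.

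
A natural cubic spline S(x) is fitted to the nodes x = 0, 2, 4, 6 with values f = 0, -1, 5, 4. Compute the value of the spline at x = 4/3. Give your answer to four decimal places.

Write M_i for S''(x_i). With h_i = 2, 2, 2 and divided differences Δ_i = -1/2, 3, -1/2, the continuity of S' gives the tridiagonal system
  2·M_0 + 8·M_1 + 2·M_2 = 6(Δ_1 - Δ_0) = 21
  2·M_1 + 8·M_2 + 2·M_3 = 6(Δ_2 - Δ_1) = -21
Natural end conditions: M_0 = M_3 = 0.
Forward elimination and back-substitution give M_0 = 0, M_1 = 7/2, M_2 = -7/2, M_3 = 0.
On [0, 2], S(x) = 0 - 5/3·x + 0·x² + 7/24·x³.
With x = 4/3: S(4/3) = -124/81.

-1.5309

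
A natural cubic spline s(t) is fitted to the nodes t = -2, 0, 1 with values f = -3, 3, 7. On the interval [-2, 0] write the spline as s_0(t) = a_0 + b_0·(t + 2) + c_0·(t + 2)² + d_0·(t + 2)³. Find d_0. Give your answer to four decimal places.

Put σ_i = s'' at the i-th knot. Here h = (2, 1) and Δ = (3, 4), so the interior equations h_(i-1)·σ_(i-1) + 2(h_(i-1)+h_i)·σ_i + h_i·σ_(i+1) = 6(Δ_i − Δ_(i-1)) read
  2·σ_0 + 6·σ_1 + 1·σ_2 = 6(Δ_1 - Δ_0) = 6
Natural end conditions: σ_0 = σ_2 = 0.
Hence σ_0 = 0, σ_1 = 1, σ_2 = 0.
On [-2, 0], with s_0(t) = a_0 + b_0·(t + 2) + c_0·(t + 2)² + d_0·(t + 2)³: c_0 = σ_0/2 = 0, d_0 = (σ_1 - σ_0)/(6h_0) = 1/12, b_0 = Δ_0 - h_0(2σ_0 + σ_1)/6 = 8/3.

0.0833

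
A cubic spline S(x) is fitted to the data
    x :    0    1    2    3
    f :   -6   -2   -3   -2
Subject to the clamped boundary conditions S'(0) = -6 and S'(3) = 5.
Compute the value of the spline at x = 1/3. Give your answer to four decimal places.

Write M_i for S''(x_i). With h_i = 1, 1, 1 and divided differences Δ_i = 4, -1, 1, the continuity of S' gives the tridiagonal system
  1·M_0 + 4·M_1 + 1·M_2 = 6(Δ_1 - Δ_0) = -30
  1·M_1 + 4·M_2 + 1·M_3 = 6(Δ_2 - Δ_1) = 12
Clamped end conditions give two more equations: 2h_0·M_0 + h_0·M_1 = 6(Δ_0 - S'(0)) = 60 and h_2·M_2 + 2h_2·M_3 = 6(S'(3) - Δ_2) = 24.
Solving: M_0 = 118/3, M_1 = -56/3, M_2 = 16/3, M_3 = 28/3.
On [0, 1], S(x) = -6 - 6·x + 59/3·x² - 29/3·x³.
With x = 1/3: S(1/3) = -500/81.

-6.1728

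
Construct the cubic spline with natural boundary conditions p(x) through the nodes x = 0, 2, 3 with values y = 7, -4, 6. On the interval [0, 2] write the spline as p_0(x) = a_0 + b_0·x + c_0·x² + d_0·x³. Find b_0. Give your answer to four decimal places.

-10.6667

Write σ_i for p''(x_i). With h_i = 2, 1 and divided differences Δ_i = -11/2, 10, the continuity of p' gives the tridiagonal system
  2·σ_0 + 6·σ_1 + 1·σ_2 = 6(Δ_1 - Δ_0) = 93
Natural end conditions: σ_0 = σ_2 = 0.
Forward elimination and back-substitution give σ_0 = 0, σ_1 = 31/2, σ_2 = 0.
On [0, 2], with p_0(x) = a_0 + b_0·x + c_0·x² + d_0·x³: c_0 = σ_0/2 = 0, d_0 = (σ_1 - σ_0)/(6h_0) = 31/24, b_0 = Δ_0 - h_0(2σ_0 + σ_1)/6 = -32/3.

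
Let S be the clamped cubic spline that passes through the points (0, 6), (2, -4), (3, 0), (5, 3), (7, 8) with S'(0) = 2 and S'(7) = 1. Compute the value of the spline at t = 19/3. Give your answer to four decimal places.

Write σ_i for S''(x_i). With h_i = 2, 1, 2, 2 and divided differences Δ_i = -5, 4, 3/2, 5/2, the continuity of S' gives the tridiagonal system
  2·σ_0 + 6·σ_1 + 1·σ_2 = 6(Δ_1 - Δ_0) = 54
  1·σ_1 + 6·σ_2 + 2·σ_3 = 6(Δ_2 - Δ_1) = -15
  2·σ_2 + 8·σ_3 + 2·σ_4 = 6(Δ_3 - Δ_2) = 6
Clamped end conditions give two more equations: 2h_0·σ_0 + h_0·σ_1 = 6(Δ_0 - S'(0)) = -42 and h_3·σ_3 + 2h_3·σ_4 = 6(S'(7) - Δ_3) = -9.
Solving: σ_0 = -2273/122, σ_1 = 992/61, σ_2 = -385/61, σ_3 = 403/122, σ_4 = -238/61.
On [5, 7], S(t) = 3 + 195/122·(t - 5) + 403/244·(t - 5)² - 293/488·(t - 5)³.
With (t - 5) = 4/3: S(19/3) = 10943/1647.

6.6442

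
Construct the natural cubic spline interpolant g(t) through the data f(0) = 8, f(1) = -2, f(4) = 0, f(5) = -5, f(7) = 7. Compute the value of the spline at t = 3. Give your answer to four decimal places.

-0.2222

Write M_i for g''(x_i). With h_i = 1, 3, 1, 2 and divided differences Δ_i = -10, 2/3, -5, 6, the continuity of g' gives the tridiagonal system
  1·M_0 + 8·M_1 + 3·M_2 = 6(Δ_1 - Δ_0) = 64
  3·M_1 + 8·M_2 + 1·M_3 = 6(Δ_2 - Δ_1) = -34
  1·M_2 + 6·M_3 + 2·M_4 = 6(Δ_3 - Δ_2) = 66
Natural end conditions: M_0 = M_4 = 0.
Forward elimination and back-substitution give M_0 = 0, M_1 = 83/7, M_2 = -72/7, M_3 = 89/7, M_4 = 0.
On [1, 4], g(t) = -2 - 127/21·(t - 1) + 83/14·(t - 1)² - 155/126·(t - 1)³.
With (t - 1) = 2: g(3) = -2/9.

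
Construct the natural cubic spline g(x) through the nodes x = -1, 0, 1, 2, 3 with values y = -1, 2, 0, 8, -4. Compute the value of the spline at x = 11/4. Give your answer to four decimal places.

With σ_i denoting the second derivative at x_i, h_i = 1, 1, 1, 1, and Δ_i = (y_(i+1) − y_i)/h_i = 3, -2, 8, -12:
  1·σ_0 + 4·σ_1 + 1·σ_2 = 6(Δ_1 - Δ_0) = -30
  1·σ_1 + 4·σ_2 + 1·σ_3 = 6(Δ_2 - Δ_1) = 60
  1·σ_2 + 4·σ_3 + 1·σ_4 = 6(Δ_3 - Δ_2) = -120
Natural end conditions: σ_0 = σ_4 = 0.
Forward elimination and back-substitution give σ_0 = 0, σ_1 = -405/28, σ_2 = 195/7, σ_3 = -1035/28, σ_4 = 0.
On [2, 3], g(x) = 8 + 9/28·(x - 2) - 1035/56·(x - 2)² + 345/56·(x - 2)³.
With (x - 2) = 3/4: g(11/4) = 1591/3584.

0.4439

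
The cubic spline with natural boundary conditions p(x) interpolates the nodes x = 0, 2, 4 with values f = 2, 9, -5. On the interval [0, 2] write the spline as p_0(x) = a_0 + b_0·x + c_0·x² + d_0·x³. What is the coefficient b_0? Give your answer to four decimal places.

6.1250

Write M_i for p''(x_i). With h_i = 2, 2 and divided differences Δ_i = 7/2, -7, the continuity of p' gives the tridiagonal system
  2·M_0 + 8·M_1 + 2·M_2 = 6(Δ_1 - Δ_0) = -63
Natural end conditions: M_0 = M_2 = 0.
Hence M_0 = 0, M_1 = -63/8, M_2 = 0.
On [0, 2], with p_0(x) = a_0 + b_0·x + c_0·x² + d_0·x³: c_0 = M_0/2 = 0, d_0 = (M_1 - M_0)/(6h_0) = -21/32, b_0 = Δ_0 - h_0(2M_0 + M_1)/6 = 49/8.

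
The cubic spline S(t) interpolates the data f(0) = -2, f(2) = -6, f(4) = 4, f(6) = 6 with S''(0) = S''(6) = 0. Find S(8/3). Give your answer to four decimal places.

-3.3383

Write M_i for S''(x_i). With h_i = 2, 2, 2 and divided differences Δ_i = -2, 5, 1, the continuity of S' gives the tridiagonal system
  2·M_0 + 8·M_1 + 2·M_2 = 6(Δ_1 - Δ_0) = 42
  2·M_1 + 8·M_2 + 2·M_3 = 6(Δ_2 - Δ_1) = -24
Natural end conditions: M_0 = M_3 = 0.
Forward elimination and back-substitution give M_0 = 0, M_1 = 32/5, M_2 = -23/5, M_3 = 0.
On [2, 4], S(t) = -6 + 34/15·(t - 2) + 16/5·(t - 2)² - 11/12·(t - 2)³.
With (t - 2) = 2/3: S(8/3) = -1352/405.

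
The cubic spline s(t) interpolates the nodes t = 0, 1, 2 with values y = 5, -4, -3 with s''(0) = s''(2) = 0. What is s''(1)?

15

Put m_i = s'' at the i-th knot. Here h = (1, 1) and Δ = (-9, 1), so the interior equations h_(i-1)·m_(i-1) + 2(h_(i-1)+h_i)·m_i + h_i·m_(i+1) = 6(Δ_i − Δ_(i-1)) read
  1·m_0 + 4·m_1 + 1·m_2 = 6(Δ_1 - Δ_0) = 60
Natural end conditions: m_0 = m_2 = 0.
Solving: m_0 = 0, m_1 = 15, m_2 = 0.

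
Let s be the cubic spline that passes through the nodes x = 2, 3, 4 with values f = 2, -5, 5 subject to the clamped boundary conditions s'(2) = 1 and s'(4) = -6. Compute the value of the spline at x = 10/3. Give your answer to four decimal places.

-1.4444

Let M_i = s''(x_i). Step sizes h_i = 1, 1; slopes of the chords Δ_i = (y_(i+1) - y_i)/h_i = -7, 10.
  1·M_0 + 4·M_1 + 1·M_2 = 6(Δ_1 - Δ_0) = 102
Clamped end conditions give two more equations: 2h_0·M_0 + h_0·M_1 = 6(Δ_0 - s'(2)) = -48 and h_1·M_1 + 2h_1·M_2 = 6(s'(4) - Δ_1) = -96.
Forward elimination and back-substitution give M_0 = -53, M_1 = 58, M_2 = -77.
On [3, 4], s(x) = -5 + 7/2·(x - 3) + 29·(x - 3)² - 45/2·(x - 3)³.
With (x - 3) = 1/3: s(10/3) = -13/9.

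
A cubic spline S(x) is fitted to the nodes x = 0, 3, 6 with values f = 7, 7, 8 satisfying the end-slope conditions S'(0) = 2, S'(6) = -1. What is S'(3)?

Write M_i for S''(x_i). With h_i = 3, 3 and divided differences Δ_i = 0, 1/3, the continuity of S' gives the tridiagonal system
  3·M_0 + 12·M_1 + 3·M_2 = 6(Δ_1 - Δ_0) = 2
Clamped end conditions give two more equations: 2h_0·M_0 + h_0·M_1 = 6(Δ_0 - S'(0)) = -12 and h_1·M_1 + 2h_1·M_2 = 6(S'(6) - Δ_1) = -8.
Solving: M_0 = -8/3, M_1 = 4/3, M_2 = -2.
On [3, 6], S'(x) = b_1 + 2c_1·(x - 3) + 3d_1·(x - 3)² with b_1 = Δ_1 - h_1(2M_1 + M_2)/6 = 0, c_1 = M_1/2 = 2/3, d_1 = (M_2 - M_1)/(6h_1) = -5/27. So S'(3) = 0.

0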